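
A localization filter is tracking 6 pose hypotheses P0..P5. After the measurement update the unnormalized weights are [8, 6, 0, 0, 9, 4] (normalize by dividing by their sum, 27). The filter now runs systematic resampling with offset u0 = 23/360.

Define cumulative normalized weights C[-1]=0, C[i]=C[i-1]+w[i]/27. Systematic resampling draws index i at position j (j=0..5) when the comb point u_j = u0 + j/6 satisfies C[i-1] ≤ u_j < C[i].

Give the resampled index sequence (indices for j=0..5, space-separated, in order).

0 0 1 4 4 5

C = [8/27, 14/27, 14/27, 14/27, 23/27, 1]
j=0: u_0=23/360 ∈ [0, 8/27) → index 0
j=1: u_1=83/360 ∈ [0, 8/27) → index 0
j=2: u_2=143/360 ∈ [8/27, 14/27) → index 1
j=3: u_3=203/360 ∈ [14/27, 23/27) → index 4
j=4: u_4=263/360 ∈ [14/27, 23/27) → index 4
j=5: u_5=323/360 ∈ [23/27, 1) → index 5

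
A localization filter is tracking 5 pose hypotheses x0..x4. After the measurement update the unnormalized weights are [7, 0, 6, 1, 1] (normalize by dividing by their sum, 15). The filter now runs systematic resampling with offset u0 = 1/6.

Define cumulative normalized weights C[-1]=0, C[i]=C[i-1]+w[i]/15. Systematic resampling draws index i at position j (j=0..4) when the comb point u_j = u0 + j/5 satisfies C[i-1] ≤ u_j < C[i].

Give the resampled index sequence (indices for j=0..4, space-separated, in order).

0 0 2 2 4

C = [7/15, 7/15, 13/15, 14/15, 1]
j=0: u_0=1/6 ∈ [0, 7/15) → index 0
j=1: u_1=11/30 ∈ [0, 7/15) → index 0
j=2: u_2=17/30 ∈ [7/15, 13/15) → index 2
j=3: u_3=23/30 ∈ [7/15, 13/15) → index 2
j=4: u_4=29/30 ∈ [14/15, 1) → index 4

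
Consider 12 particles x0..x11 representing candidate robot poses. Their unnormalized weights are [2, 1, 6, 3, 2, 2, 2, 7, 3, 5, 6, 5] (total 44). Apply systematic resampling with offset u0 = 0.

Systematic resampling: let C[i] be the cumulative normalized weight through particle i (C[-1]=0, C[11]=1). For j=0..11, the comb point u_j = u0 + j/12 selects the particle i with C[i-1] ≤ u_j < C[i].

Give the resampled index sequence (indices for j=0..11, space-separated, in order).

0 2 2 3 5 7 7 8 9 10 10 11

C = [1/22, 3/44, 9/44, 3/11, 7/22, 4/11, 9/22, 25/44, 7/11, 3/4, 39/44, 1]
j=0: u_0=0 ∈ [0, 1/22) → index 0
j=1: u_1=1/12 ∈ [3/44, 9/44) → index 2
j=2: u_2=1/6 ∈ [3/44, 9/44) → index 2
j=3: u_3=1/4 ∈ [9/44, 3/11) → index 3
j=4: u_4=1/3 ∈ [7/22, 4/11) → index 5
j=5: u_5=5/12 ∈ [9/22, 25/44) → index 7
j=6: u_6=1/2 ∈ [9/22, 25/44) → index 7
j=7: u_7=7/12 ∈ [25/44, 7/11) → index 8
j=8: u_8=2/3 ∈ [7/11, 3/4) → index 9
j=9: u_9=3/4 ∈ [3/4, 39/44) → index 10
j=10: u_10=5/6 ∈ [3/4, 39/44) → index 10
j=11: u_11=11/12 ∈ [39/44, 1) → index 11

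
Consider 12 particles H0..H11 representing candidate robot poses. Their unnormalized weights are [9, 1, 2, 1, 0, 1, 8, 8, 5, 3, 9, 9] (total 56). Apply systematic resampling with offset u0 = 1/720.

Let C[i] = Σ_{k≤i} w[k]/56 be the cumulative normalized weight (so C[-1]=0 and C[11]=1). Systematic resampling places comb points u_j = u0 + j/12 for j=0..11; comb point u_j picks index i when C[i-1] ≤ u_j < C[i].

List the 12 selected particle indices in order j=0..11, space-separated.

0 0 1 6 6 7 7 8 9 10 10 11

C = [9/56, 5/28, 3/14, 13/56, 13/56, 1/4, 11/28, 15/28, 5/8, 19/28, 47/56, 1]
j=0: u_0=1/720 ∈ [0, 9/56) → index 0
j=1: u_1=61/720 ∈ [0, 9/56) → index 0
j=2: u_2=121/720 ∈ [9/56, 5/28) → index 1
j=3: u_3=181/720 ∈ [1/4, 11/28) → index 6
j=4: u_4=241/720 ∈ [1/4, 11/28) → index 6
j=5: u_5=301/720 ∈ [11/28, 15/28) → index 7
j=6: u_6=361/720 ∈ [11/28, 15/28) → index 7
j=7: u_7=421/720 ∈ [15/28, 5/8) → index 8
j=8: u_8=481/720 ∈ [5/8, 19/28) → index 9
j=9: u_9=541/720 ∈ [19/28, 47/56) → index 10
j=10: u_10=601/720 ∈ [19/28, 47/56) → index 10
j=11: u_11=661/720 ∈ [47/56, 1) → index 11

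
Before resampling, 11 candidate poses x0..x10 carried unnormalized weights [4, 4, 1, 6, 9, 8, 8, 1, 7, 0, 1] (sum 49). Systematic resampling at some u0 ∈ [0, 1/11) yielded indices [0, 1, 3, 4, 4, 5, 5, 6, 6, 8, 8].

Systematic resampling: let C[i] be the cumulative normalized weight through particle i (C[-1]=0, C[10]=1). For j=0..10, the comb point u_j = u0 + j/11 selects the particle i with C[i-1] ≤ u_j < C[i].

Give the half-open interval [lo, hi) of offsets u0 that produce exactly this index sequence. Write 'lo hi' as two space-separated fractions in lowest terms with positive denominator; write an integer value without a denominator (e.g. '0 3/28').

19/539 38/539

C = [4/49, 8/49, 9/49, 15/49, 24/49, 32/49, 40/49, 41/49, 48/49, 48/49, 1]
j=0 picked index 0: u0 ∈ [0, 4/49)
j=1 picked index 1: u0 ∈ [-5/539, 39/539)
j=2 picked index 3: u0 ∈ [1/539, 67/539)
j=3 picked index 4: u0 ∈ [18/539, 117/539)
j=4 picked index 4: u0 ∈ [-31/539, 68/539)
j=5 picked index 5: u0 ∈ [19/539, 107/539)
j=6 picked index 5: u0 ∈ [-30/539, 58/539)
j=7 picked index 6: u0 ∈ [9/539, 97/539)
j=8 picked index 6: u0 ∈ [-40/539, 48/539)
j=9 picked index 8: u0 ∈ [10/539, 87/539)
j=10 picked index 8: u0 ∈ [-39/539, 38/539)
intersection: [19/539, 38/539)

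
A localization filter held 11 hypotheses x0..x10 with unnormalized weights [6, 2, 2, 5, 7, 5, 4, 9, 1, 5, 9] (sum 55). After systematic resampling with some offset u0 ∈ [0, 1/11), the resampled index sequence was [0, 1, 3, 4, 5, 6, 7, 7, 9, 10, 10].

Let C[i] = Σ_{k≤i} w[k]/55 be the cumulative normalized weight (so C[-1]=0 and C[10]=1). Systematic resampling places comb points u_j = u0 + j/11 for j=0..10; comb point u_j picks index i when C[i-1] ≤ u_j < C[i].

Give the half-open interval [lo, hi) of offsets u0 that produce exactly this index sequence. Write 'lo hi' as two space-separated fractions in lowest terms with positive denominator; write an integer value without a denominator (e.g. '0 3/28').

C = [6/55, 8/55, 2/11, 3/11, 2/5, 27/55, 31/55, 8/11, 41/55, 46/55, 1]
j=0 picked index 0: u0 ∈ [0, 6/55)
j=1 picked index 1: u0 ∈ [1/55, 3/55)
j=2 picked index 3: u0 ∈ [0, 1/11)
j=3 picked index 4: u0 ∈ [0, 7/55)
j=4 picked index 5: u0 ∈ [2/55, 7/55)
j=5 picked index 6: u0 ∈ [2/55, 6/55)
j=6 picked index 7: u0 ∈ [1/55, 2/11)
j=7 picked index 7: u0 ∈ [-4/55, 1/11)
j=8 picked index 9: u0 ∈ [1/55, 6/55)
j=9 picked index 10: u0 ∈ [1/55, 2/11)
j=10 picked index 10: u0 ∈ [-4/55, 1/11)
intersection: [2/55, 3/55)

2/55 3/55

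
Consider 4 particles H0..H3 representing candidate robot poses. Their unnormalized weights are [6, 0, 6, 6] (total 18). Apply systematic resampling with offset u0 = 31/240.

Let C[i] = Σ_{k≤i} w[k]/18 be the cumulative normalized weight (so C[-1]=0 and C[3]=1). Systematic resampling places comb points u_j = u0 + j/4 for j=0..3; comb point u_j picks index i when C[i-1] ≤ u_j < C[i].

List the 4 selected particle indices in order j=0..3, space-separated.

0 2 2 3

C = [1/3, 1/3, 2/3, 1]
j=0: u_0=31/240 ∈ [0, 1/3) → index 0
j=1: u_1=91/240 ∈ [1/3, 2/3) → index 2
j=2: u_2=151/240 ∈ [1/3, 2/3) → index 2
j=3: u_3=211/240 ∈ [2/3, 1) → index 3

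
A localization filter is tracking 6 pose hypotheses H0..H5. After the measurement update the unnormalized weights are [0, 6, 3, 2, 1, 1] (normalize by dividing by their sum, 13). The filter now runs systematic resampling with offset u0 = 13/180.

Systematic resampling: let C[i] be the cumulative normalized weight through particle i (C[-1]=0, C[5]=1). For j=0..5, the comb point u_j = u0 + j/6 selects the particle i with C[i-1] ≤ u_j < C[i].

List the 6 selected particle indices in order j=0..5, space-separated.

C = [0, 6/13, 9/13, 11/13, 12/13, 1]
j=0: u_0=13/180 ∈ [0, 6/13) → index 1
j=1: u_1=43/180 ∈ [0, 6/13) → index 1
j=2: u_2=73/180 ∈ [0, 6/13) → index 1
j=3: u_3=103/180 ∈ [6/13, 9/13) → index 2
j=4: u_4=133/180 ∈ [9/13, 11/13) → index 3
j=5: u_5=163/180 ∈ [11/13, 12/13) → index 4

1 1 1 2 3 4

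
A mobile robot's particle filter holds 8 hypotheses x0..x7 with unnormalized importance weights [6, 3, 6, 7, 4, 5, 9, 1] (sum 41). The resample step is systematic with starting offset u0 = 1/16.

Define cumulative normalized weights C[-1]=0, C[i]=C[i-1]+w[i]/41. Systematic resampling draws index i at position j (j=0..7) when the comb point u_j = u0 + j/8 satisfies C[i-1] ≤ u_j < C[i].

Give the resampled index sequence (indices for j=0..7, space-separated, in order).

C = [6/41, 9/41, 15/41, 22/41, 26/41, 31/41, 40/41, 1]
j=0: u_0=1/16 ∈ [0, 6/41) → index 0
j=1: u_1=3/16 ∈ [6/41, 9/41) → index 1
j=2: u_2=5/16 ∈ [9/41, 15/41) → index 2
j=3: u_3=7/16 ∈ [15/41, 22/41) → index 3
j=4: u_4=9/16 ∈ [22/41, 26/41) → index 4
j=5: u_5=11/16 ∈ [26/41, 31/41) → index 5
j=6: u_6=13/16 ∈ [31/41, 40/41) → index 6
j=7: u_7=15/16 ∈ [31/41, 40/41) → index 6

0 1 2 3 4 5 6 6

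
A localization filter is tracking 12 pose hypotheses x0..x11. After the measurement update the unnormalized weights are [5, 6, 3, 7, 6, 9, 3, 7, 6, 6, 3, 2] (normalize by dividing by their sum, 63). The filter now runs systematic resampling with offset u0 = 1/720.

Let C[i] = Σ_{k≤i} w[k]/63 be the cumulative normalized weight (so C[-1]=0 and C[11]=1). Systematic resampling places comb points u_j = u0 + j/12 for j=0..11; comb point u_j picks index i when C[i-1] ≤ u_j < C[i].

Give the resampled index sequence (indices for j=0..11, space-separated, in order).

C = [5/63, 11/63, 2/9, 1/3, 3/7, 4/7, 13/21, 46/63, 52/63, 58/63, 61/63, 1]
j=0: u_0=1/720 ∈ [0, 5/63) → index 0
j=1: u_1=61/720 ∈ [5/63, 11/63) → index 1
j=2: u_2=121/720 ∈ [5/63, 11/63) → index 1
j=3: u_3=181/720 ∈ [2/9, 1/3) → index 3
j=4: u_4=241/720 ∈ [1/3, 3/7) → index 4
j=5: u_5=301/720 ∈ [1/3, 3/7) → index 4
j=6: u_6=361/720 ∈ [3/7, 4/7) → index 5
j=7: u_7=421/720 ∈ [4/7, 13/21) → index 6
j=8: u_8=481/720 ∈ [13/21, 46/63) → index 7
j=9: u_9=541/720 ∈ [46/63, 52/63) → index 8
j=10: u_10=601/720 ∈ [52/63, 58/63) → index 9
j=11: u_11=661/720 ∈ [52/63, 58/63) → index 9

0 1 1 3 4 4 5 6 7 8 9 9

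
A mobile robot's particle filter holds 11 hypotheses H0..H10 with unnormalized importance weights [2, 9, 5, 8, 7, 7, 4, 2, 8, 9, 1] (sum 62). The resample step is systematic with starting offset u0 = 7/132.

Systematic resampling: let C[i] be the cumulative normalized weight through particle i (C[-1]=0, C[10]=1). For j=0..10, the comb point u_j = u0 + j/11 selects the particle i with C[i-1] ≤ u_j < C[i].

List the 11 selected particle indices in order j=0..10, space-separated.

1 1 2 3 4 5 5 7 8 9 9

C = [1/31, 11/62, 8/31, 12/31, 1/2, 19/31, 21/31, 22/31, 26/31, 61/62, 1]
j=0: u_0=7/132 ∈ [1/31, 11/62) → index 1
j=1: u_1=19/132 ∈ [1/31, 11/62) → index 1
j=2: u_2=31/132 ∈ [11/62, 8/31) → index 2
j=3: u_3=43/132 ∈ [8/31, 12/31) → index 3
j=4: u_4=5/12 ∈ [12/31, 1/2) → index 4
j=5: u_5=67/132 ∈ [1/2, 19/31) → index 5
j=6: u_6=79/132 ∈ [1/2, 19/31) → index 5
j=7: u_7=91/132 ∈ [21/31, 22/31) → index 7
j=8: u_8=103/132 ∈ [22/31, 26/31) → index 8
j=9: u_9=115/132 ∈ [26/31, 61/62) → index 9
j=10: u_10=127/132 ∈ [26/31, 61/62) → index 9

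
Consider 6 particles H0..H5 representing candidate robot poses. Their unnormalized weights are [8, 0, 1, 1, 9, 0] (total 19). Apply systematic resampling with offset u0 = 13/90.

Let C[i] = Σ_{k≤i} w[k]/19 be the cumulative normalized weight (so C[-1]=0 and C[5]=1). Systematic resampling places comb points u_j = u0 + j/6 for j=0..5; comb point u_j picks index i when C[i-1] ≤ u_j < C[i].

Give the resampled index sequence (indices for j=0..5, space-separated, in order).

C = [8/19, 8/19, 9/19, 10/19, 1, 1]
j=0: u_0=13/90 ∈ [0, 8/19) → index 0
j=1: u_1=14/45 ∈ [0, 8/19) → index 0
j=2: u_2=43/90 ∈ [9/19, 10/19) → index 3
j=3: u_3=29/45 ∈ [10/19, 1) → index 4
j=4: u_4=73/90 ∈ [10/19, 1) → index 4
j=5: u_5=44/45 ∈ [10/19, 1) → index 4

0 0 3 4 4 4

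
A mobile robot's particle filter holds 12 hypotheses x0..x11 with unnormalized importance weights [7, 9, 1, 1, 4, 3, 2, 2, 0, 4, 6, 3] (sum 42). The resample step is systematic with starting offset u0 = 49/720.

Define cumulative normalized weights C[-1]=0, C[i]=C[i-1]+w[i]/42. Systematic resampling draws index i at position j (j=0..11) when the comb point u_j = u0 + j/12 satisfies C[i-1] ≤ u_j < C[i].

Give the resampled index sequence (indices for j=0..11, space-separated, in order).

C = [1/6, 8/21, 17/42, 3/7, 11/21, 25/42, 9/14, 29/42, 29/42, 11/14, 13/14, 1]
j=0: u_0=49/720 ∈ [0, 1/6) → index 0
j=1: u_1=109/720 ∈ [0, 1/6) → index 0
j=2: u_2=169/720 ∈ [1/6, 8/21) → index 1
j=3: u_3=229/720 ∈ [1/6, 8/21) → index 1
j=4: u_4=289/720 ∈ [8/21, 17/42) → index 2
j=5: u_5=349/720 ∈ [3/7, 11/21) → index 4
j=6: u_6=409/720 ∈ [11/21, 25/42) → index 5
j=7: u_7=469/720 ∈ [9/14, 29/42) → index 7
j=8: u_8=529/720 ∈ [29/42, 11/14) → index 9
j=9: u_9=589/720 ∈ [11/14, 13/14) → index 10
j=10: u_10=649/720 ∈ [11/14, 13/14) → index 10
j=11: u_11=709/720 ∈ [13/14, 1) → index 11

0 0 1 1 2 4 5 7 9 10 10 11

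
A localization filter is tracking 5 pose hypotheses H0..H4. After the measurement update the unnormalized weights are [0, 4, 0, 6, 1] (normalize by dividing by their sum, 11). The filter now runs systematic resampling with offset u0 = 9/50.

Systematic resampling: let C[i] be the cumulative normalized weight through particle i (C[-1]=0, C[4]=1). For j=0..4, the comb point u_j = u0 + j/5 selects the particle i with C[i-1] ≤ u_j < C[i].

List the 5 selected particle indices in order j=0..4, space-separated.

1 3 3 3 4

C = [0, 4/11, 4/11, 10/11, 1]
j=0: u_0=9/50 ∈ [0, 4/11) → index 1
j=1: u_1=19/50 ∈ [4/11, 10/11) → index 3
j=2: u_2=29/50 ∈ [4/11, 10/11) → index 3
j=3: u_3=39/50 ∈ [4/11, 10/11) → index 3
j=4: u_4=49/50 ∈ [10/11, 1) → index 4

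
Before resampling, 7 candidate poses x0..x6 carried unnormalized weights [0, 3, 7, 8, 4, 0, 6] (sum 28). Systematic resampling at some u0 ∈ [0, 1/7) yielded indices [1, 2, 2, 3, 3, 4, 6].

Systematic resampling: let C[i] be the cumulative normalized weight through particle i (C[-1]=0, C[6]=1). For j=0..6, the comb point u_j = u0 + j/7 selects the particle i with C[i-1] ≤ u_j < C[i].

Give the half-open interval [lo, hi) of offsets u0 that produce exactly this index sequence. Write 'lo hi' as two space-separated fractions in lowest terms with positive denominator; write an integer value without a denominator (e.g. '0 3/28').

C = [0, 3/28, 5/14, 9/14, 11/14, 11/14, 1]
j=0 picked index 1: u0 ∈ [0, 3/28)
j=1 picked index 2: u0 ∈ [-1/28, 3/14)
j=2 picked index 2: u0 ∈ [-5/28, 1/14)
j=3 picked index 3: u0 ∈ [-1/14, 3/14)
j=4 picked index 3: u0 ∈ [-3/14, 1/14)
j=5 picked index 4: u0 ∈ [-1/14, 1/14)
j=6 picked index 6: u0 ∈ [-1/14, 1/7)
intersection: [0, 1/14)

0 1/14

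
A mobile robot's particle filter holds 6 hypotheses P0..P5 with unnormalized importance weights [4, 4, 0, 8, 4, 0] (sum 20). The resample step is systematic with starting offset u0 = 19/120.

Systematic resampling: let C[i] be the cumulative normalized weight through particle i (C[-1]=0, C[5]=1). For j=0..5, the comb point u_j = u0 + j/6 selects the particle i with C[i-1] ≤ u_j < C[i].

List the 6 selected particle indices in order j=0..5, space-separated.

0 1 3 3 4 4

C = [1/5, 2/5, 2/5, 4/5, 1, 1]
j=0: u_0=19/120 ∈ [0, 1/5) → index 0
j=1: u_1=13/40 ∈ [1/5, 2/5) → index 1
j=2: u_2=59/120 ∈ [2/5, 4/5) → index 3
j=3: u_3=79/120 ∈ [2/5, 4/5) → index 3
j=4: u_4=33/40 ∈ [4/5, 1) → index 4
j=5: u_5=119/120 ∈ [4/5, 1) → index 4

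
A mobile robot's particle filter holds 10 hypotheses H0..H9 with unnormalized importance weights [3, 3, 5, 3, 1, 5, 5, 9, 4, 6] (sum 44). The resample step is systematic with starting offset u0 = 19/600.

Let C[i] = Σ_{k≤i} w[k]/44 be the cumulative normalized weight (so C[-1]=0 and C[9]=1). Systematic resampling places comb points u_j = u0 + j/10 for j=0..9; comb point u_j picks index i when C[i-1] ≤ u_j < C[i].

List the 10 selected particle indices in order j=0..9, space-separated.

C = [3/44, 3/22, 1/4, 7/22, 15/44, 5/11, 25/44, 17/22, 19/22, 1]
j=0: u_0=19/600 ∈ [0, 3/44) → index 0
j=1: u_1=79/600 ∈ [3/44, 3/22) → index 1
j=2: u_2=139/600 ∈ [3/22, 1/4) → index 2
j=3: u_3=199/600 ∈ [7/22, 15/44) → index 4
j=4: u_4=259/600 ∈ [15/44, 5/11) → index 5
j=5: u_5=319/600 ∈ [5/11, 25/44) → index 6
j=6: u_6=379/600 ∈ [25/44, 17/22) → index 7
j=7: u_7=439/600 ∈ [25/44, 17/22) → index 7
j=8: u_8=499/600 ∈ [17/22, 19/22) → index 8
j=9: u_9=559/600 ∈ [19/22, 1) → index 9

0 1 2 4 5 6 7 7 8 9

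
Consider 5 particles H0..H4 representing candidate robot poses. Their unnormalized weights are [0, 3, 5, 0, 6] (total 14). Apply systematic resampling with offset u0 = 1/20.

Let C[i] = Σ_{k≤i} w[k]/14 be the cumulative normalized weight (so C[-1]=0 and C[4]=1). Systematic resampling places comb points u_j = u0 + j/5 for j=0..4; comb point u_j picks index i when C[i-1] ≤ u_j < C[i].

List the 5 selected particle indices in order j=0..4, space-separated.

1 2 2 4 4

C = [0, 3/14, 4/7, 4/7, 1]
j=0: u_0=1/20 ∈ [0, 3/14) → index 1
j=1: u_1=1/4 ∈ [3/14, 4/7) → index 2
j=2: u_2=9/20 ∈ [3/14, 4/7) → index 2
j=3: u_3=13/20 ∈ [4/7, 1) → index 4
j=4: u_4=17/20 ∈ [4/7, 1) → index 4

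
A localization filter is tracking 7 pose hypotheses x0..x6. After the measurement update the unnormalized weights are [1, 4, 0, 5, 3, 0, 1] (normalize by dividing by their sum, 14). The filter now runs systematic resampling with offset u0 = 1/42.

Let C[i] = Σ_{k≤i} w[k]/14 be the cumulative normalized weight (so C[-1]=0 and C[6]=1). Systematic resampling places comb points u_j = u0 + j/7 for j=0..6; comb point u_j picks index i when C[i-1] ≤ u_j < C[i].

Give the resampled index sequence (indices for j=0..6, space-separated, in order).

C = [1/14, 5/14, 5/14, 5/7, 13/14, 13/14, 1]
j=0: u_0=1/42 ∈ [0, 1/14) → index 0
j=1: u_1=1/6 ∈ [1/14, 5/14) → index 1
j=2: u_2=13/42 ∈ [1/14, 5/14) → index 1
j=3: u_3=19/42 ∈ [5/14, 5/7) → index 3
j=4: u_4=25/42 ∈ [5/14, 5/7) → index 3
j=5: u_5=31/42 ∈ [5/7, 13/14) → index 4
j=6: u_6=37/42 ∈ [5/7, 13/14) → index 4

0 1 1 3 3 4 4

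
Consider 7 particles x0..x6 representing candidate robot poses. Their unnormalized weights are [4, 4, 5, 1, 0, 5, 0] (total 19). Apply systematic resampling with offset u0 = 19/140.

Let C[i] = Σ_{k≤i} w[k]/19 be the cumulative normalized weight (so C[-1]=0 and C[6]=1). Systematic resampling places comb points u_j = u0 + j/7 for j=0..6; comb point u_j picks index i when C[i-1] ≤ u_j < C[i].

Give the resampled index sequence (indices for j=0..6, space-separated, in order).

C = [4/19, 8/19, 13/19, 14/19, 14/19, 1, 1]
j=0: u_0=19/140 ∈ [0, 4/19) → index 0
j=1: u_1=39/140 ∈ [4/19, 8/19) → index 1
j=2: u_2=59/140 ∈ [8/19, 13/19) → index 2
j=3: u_3=79/140 ∈ [8/19, 13/19) → index 2
j=4: u_4=99/140 ∈ [13/19, 14/19) → index 3
j=5: u_5=17/20 ∈ [14/19, 1) → index 5
j=6: u_6=139/140 ∈ [14/19, 1) → index 5

0 1 2 2 3 5 5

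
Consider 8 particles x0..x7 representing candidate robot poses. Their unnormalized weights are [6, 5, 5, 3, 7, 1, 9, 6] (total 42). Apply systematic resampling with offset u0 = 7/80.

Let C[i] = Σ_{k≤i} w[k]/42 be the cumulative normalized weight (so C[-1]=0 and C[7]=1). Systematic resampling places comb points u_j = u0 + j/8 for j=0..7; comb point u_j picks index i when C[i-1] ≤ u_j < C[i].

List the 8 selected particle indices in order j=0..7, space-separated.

C = [1/7, 11/42, 8/21, 19/42, 13/21, 9/14, 6/7, 1]
j=0: u_0=7/80 ∈ [0, 1/7) → index 0
j=1: u_1=17/80 ∈ [1/7, 11/42) → index 1
j=2: u_2=27/80 ∈ [11/42, 8/21) → index 2
j=3: u_3=37/80 ∈ [19/42, 13/21) → index 4
j=4: u_4=47/80 ∈ [19/42, 13/21) → index 4
j=5: u_5=57/80 ∈ [9/14, 6/7) → index 6
j=6: u_6=67/80 ∈ [9/14, 6/7) → index 6
j=7: u_7=77/80 ∈ [6/7, 1) → index 7

0 1 2 4 4 6 6 7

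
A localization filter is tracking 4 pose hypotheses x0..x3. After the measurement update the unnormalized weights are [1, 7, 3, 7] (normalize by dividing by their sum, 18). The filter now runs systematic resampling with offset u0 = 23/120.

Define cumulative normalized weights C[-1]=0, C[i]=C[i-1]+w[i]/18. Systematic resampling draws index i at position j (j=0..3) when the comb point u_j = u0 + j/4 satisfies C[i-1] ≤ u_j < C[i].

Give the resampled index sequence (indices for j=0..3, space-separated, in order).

1 1 3 3

C = [1/18, 4/9, 11/18, 1]
j=0: u_0=23/120 ∈ [1/18, 4/9) → index 1
j=1: u_1=53/120 ∈ [1/18, 4/9) → index 1
j=2: u_2=83/120 ∈ [11/18, 1) → index 3
j=3: u_3=113/120 ∈ [11/18, 1) → index 3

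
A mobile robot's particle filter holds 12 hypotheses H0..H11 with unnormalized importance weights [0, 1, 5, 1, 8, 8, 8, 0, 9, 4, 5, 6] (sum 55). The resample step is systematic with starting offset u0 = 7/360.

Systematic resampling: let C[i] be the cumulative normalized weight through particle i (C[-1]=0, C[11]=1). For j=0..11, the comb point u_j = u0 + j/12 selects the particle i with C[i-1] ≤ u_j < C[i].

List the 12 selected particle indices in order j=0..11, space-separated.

2 2 4 4 5 6 6 8 8 9 10 11

C = [0, 1/55, 6/55, 7/55, 3/11, 23/55, 31/55, 31/55, 8/11, 4/5, 49/55, 1]
j=0: u_0=7/360 ∈ [1/55, 6/55) → index 2
j=1: u_1=37/360 ∈ [1/55, 6/55) → index 2
j=2: u_2=67/360 ∈ [7/55, 3/11) → index 4
j=3: u_3=97/360 ∈ [7/55, 3/11) → index 4
j=4: u_4=127/360 ∈ [3/11, 23/55) → index 5
j=5: u_5=157/360 ∈ [23/55, 31/55) → index 6
j=6: u_6=187/360 ∈ [23/55, 31/55) → index 6
j=7: u_7=217/360 ∈ [31/55, 8/11) → index 8
j=8: u_8=247/360 ∈ [31/55, 8/11) → index 8
j=9: u_9=277/360 ∈ [8/11, 4/5) → index 9
j=10: u_10=307/360 ∈ [4/5, 49/55) → index 10
j=11: u_11=337/360 ∈ [49/55, 1) → index 11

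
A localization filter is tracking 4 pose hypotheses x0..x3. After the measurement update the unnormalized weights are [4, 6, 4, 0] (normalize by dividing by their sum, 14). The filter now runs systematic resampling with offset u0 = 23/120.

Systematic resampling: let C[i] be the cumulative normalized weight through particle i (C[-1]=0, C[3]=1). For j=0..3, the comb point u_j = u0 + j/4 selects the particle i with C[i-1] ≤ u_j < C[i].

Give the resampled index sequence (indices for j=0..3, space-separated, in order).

0 1 1 2

C = [2/7, 5/7, 1, 1]
j=0: u_0=23/120 ∈ [0, 2/7) → index 0
j=1: u_1=53/120 ∈ [2/7, 5/7) → index 1
j=2: u_2=83/120 ∈ [2/7, 5/7) → index 1
j=3: u_3=113/120 ∈ [5/7, 1) → index 2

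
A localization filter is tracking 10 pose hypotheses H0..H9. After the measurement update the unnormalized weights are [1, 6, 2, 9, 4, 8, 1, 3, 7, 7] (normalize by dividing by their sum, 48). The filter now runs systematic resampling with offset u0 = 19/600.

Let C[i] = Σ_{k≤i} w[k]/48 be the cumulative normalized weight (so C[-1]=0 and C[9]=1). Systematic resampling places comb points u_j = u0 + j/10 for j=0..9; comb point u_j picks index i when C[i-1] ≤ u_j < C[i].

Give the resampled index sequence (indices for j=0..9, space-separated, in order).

1 1 3 3 4 5 6 8 8 9

C = [1/48, 7/48, 3/16, 3/8, 11/24, 5/8, 31/48, 17/24, 41/48, 1]
j=0: u_0=19/600 ∈ [1/48, 7/48) → index 1
j=1: u_1=79/600 ∈ [1/48, 7/48) → index 1
j=2: u_2=139/600 ∈ [3/16, 3/8) → index 3
j=3: u_3=199/600 ∈ [3/16, 3/8) → index 3
j=4: u_4=259/600 ∈ [3/8, 11/24) → index 4
j=5: u_5=319/600 ∈ [11/24, 5/8) → index 5
j=6: u_6=379/600 ∈ [5/8, 31/48) → index 6
j=7: u_7=439/600 ∈ [17/24, 41/48) → index 8
j=8: u_8=499/600 ∈ [17/24, 41/48) → index 8
j=9: u_9=559/600 ∈ [41/48, 1) → index 9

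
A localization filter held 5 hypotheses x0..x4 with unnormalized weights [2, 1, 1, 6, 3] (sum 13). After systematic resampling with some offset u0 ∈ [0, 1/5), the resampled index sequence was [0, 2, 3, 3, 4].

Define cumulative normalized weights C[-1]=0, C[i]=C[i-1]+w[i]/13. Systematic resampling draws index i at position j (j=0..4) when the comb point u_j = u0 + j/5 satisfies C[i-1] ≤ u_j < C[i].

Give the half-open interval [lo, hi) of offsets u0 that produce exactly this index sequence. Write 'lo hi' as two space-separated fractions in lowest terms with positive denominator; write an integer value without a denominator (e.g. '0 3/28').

C = [2/13, 3/13, 4/13, 10/13, 1]
j=0 picked index 0: u0 ∈ [0, 2/13)
j=1 picked index 2: u0 ∈ [2/65, 7/65)
j=2 picked index 3: u0 ∈ [-6/65, 24/65)
j=3 picked index 3: u0 ∈ [-19/65, 11/65)
j=4 picked index 4: u0 ∈ [-2/65, 1/5)
intersection: [2/65, 7/65)

2/65 7/65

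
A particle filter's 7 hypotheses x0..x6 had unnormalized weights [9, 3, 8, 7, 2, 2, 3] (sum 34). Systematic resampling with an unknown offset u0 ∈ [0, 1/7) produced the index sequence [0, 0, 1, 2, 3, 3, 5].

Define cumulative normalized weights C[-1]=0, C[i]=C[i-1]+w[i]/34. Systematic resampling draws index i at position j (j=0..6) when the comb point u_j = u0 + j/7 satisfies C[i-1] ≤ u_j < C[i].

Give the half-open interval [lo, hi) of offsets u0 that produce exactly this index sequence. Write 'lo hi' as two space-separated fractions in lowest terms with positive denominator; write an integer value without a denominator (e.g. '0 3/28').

C = [9/34, 6/17, 10/17, 27/34, 29/34, 31/34, 1]
j=0 picked index 0: u0 ∈ [0, 9/34)
j=1 picked index 0: u0 ∈ [-1/7, 29/238)
j=2 picked index 1: u0 ∈ [-5/238, 8/119)
j=3 picked index 2: u0 ∈ [-9/119, 19/119)
j=4 picked index 3: u0 ∈ [2/119, 53/238)
j=5 picked index 3: u0 ∈ [-15/119, 19/238)
j=6 picked index 5: u0 ∈ [-1/238, 13/238)
intersection: [2/119, 13/238)

2/119 13/238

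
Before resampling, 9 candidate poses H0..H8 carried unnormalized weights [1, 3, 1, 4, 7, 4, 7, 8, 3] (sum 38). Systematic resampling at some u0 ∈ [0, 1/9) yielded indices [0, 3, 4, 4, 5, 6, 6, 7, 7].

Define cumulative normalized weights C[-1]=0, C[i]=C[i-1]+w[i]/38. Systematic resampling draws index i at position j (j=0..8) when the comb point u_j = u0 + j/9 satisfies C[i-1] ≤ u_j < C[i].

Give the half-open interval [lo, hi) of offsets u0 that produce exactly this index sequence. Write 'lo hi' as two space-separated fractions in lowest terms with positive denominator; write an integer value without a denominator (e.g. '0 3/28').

7/342 1/38

C = [1/38, 2/19, 5/38, 9/38, 8/19, 10/19, 27/38, 35/38, 1]
j=0 picked index 0: u0 ∈ [0, 1/38)
j=1 picked index 3: u0 ∈ [7/342, 43/342)
j=2 picked index 4: u0 ∈ [5/342, 34/171)
j=3 picked index 4: u0 ∈ [-11/114, 5/57)
j=4 picked index 5: u0 ∈ [-4/171, 14/171)
j=5 picked index 6: u0 ∈ [-5/171, 53/342)
j=6 picked index 6: u0 ∈ [-8/57, 5/114)
j=7 picked index 7: u0 ∈ [-23/342, 49/342)
j=8 picked index 7: u0 ∈ [-61/342, 11/342)
intersection: [7/342, 1/38)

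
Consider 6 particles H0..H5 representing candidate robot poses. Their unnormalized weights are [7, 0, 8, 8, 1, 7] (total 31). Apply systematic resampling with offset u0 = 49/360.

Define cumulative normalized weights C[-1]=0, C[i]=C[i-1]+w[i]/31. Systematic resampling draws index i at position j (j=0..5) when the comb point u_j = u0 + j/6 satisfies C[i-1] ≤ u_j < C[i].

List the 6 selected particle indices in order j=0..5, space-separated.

C = [7/31, 7/31, 15/31, 23/31, 24/31, 1]
j=0: u_0=49/360 ∈ [0, 7/31) → index 0
j=1: u_1=109/360 ∈ [7/31, 15/31) → index 2
j=2: u_2=169/360 ∈ [7/31, 15/31) → index 2
j=3: u_3=229/360 ∈ [15/31, 23/31) → index 3
j=4: u_4=289/360 ∈ [24/31, 1) → index 5
j=5: u_5=349/360 ∈ [24/31, 1) → index 5

0 2 2 3 5 5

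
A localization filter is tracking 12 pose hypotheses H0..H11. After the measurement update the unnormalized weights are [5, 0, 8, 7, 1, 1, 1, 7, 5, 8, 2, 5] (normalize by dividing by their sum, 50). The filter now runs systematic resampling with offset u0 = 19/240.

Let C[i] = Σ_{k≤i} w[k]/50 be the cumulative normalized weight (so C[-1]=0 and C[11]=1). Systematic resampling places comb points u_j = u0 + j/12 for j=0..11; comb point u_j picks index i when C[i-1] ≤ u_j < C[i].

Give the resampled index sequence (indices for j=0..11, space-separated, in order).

C = [1/10, 1/10, 13/50, 2/5, 21/50, 11/25, 23/50, 3/5, 7/10, 43/50, 9/10, 1]
j=0: u_0=19/240 ∈ [0, 1/10) → index 0
j=1: u_1=13/80 ∈ [1/10, 13/50) → index 2
j=2: u_2=59/240 ∈ [1/10, 13/50) → index 2
j=3: u_3=79/240 ∈ [13/50, 2/5) → index 3
j=4: u_4=33/80 ∈ [2/5, 21/50) → index 4
j=5: u_5=119/240 ∈ [23/50, 3/5) → index 7
j=6: u_6=139/240 ∈ [23/50, 3/5) → index 7
j=7: u_7=53/80 ∈ [3/5, 7/10) → index 8
j=8: u_8=179/240 ∈ [7/10, 43/50) → index 9
j=9: u_9=199/240 ∈ [7/10, 43/50) → index 9
j=10: u_10=73/80 ∈ [9/10, 1) → index 11
j=11: u_11=239/240 ∈ [9/10, 1) → index 11

0 2 2 3 4 7 7 8 9 9 11 11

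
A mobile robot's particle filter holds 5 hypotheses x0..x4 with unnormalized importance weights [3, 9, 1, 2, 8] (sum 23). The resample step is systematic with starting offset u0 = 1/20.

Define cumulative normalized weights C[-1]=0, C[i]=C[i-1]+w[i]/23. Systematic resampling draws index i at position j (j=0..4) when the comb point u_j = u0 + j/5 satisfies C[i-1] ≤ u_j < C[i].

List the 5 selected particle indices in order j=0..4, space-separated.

C = [3/23, 12/23, 13/23, 15/23, 1]
j=0: u_0=1/20 ∈ [0, 3/23) → index 0
j=1: u_1=1/4 ∈ [3/23, 12/23) → index 1
j=2: u_2=9/20 ∈ [3/23, 12/23) → index 1
j=3: u_3=13/20 ∈ [13/23, 15/23) → index 3
j=4: u_4=17/20 ∈ [15/23, 1) → index 4

0 1 1 3 4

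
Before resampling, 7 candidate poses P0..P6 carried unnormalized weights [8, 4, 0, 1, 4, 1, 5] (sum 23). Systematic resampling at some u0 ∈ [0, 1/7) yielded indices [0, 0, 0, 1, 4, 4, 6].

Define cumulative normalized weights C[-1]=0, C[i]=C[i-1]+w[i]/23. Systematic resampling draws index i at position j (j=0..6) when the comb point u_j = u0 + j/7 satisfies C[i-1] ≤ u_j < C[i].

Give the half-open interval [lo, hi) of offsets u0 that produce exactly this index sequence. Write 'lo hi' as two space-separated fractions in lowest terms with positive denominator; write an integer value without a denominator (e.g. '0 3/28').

C = [8/23, 12/23, 12/23, 13/23, 17/23, 18/23, 1]
j=0 picked index 0: u0 ∈ [0, 8/23)
j=1 picked index 0: u0 ∈ [-1/7, 33/161)
j=2 picked index 0: u0 ∈ [-2/7, 10/161)
j=3 picked index 1: u0 ∈ [-13/161, 15/161)
j=4 picked index 4: u0 ∈ [-1/161, 27/161)
j=5 picked index 4: u0 ∈ [-24/161, 4/161)
j=6 picked index 6: u0 ∈ [-12/161, 1/7)
intersection: [0, 4/161)

0 4/161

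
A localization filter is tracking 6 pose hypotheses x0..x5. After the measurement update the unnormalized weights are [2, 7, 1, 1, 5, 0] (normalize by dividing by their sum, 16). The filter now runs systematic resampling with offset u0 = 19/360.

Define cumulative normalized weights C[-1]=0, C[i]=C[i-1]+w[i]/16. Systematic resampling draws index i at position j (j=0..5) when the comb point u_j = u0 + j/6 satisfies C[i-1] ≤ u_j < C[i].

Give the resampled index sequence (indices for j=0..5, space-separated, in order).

C = [1/8, 9/16, 5/8, 11/16, 1, 1]
j=0: u_0=19/360 ∈ [0, 1/8) → index 0
j=1: u_1=79/360 ∈ [1/8, 9/16) → index 1
j=2: u_2=139/360 ∈ [1/8, 9/16) → index 1
j=3: u_3=199/360 ∈ [1/8, 9/16) → index 1
j=4: u_4=259/360 ∈ [11/16, 1) → index 4
j=5: u_5=319/360 ∈ [11/16, 1) → index 4

0 1 1 1 4 4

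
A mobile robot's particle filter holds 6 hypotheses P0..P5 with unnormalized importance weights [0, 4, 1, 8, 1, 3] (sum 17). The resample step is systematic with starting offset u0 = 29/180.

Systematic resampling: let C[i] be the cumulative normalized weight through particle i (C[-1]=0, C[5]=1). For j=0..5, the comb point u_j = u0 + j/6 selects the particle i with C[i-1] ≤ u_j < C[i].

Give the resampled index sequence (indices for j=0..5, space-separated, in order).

1 3 3 3 5 5

C = [0, 4/17, 5/17, 13/17, 14/17, 1]
j=0: u_0=29/180 ∈ [0, 4/17) → index 1
j=1: u_1=59/180 ∈ [5/17, 13/17) → index 3
j=2: u_2=89/180 ∈ [5/17, 13/17) → index 3
j=3: u_3=119/180 ∈ [5/17, 13/17) → index 3
j=4: u_4=149/180 ∈ [14/17, 1) → index 5
j=5: u_5=179/180 ∈ [14/17, 1) → index 5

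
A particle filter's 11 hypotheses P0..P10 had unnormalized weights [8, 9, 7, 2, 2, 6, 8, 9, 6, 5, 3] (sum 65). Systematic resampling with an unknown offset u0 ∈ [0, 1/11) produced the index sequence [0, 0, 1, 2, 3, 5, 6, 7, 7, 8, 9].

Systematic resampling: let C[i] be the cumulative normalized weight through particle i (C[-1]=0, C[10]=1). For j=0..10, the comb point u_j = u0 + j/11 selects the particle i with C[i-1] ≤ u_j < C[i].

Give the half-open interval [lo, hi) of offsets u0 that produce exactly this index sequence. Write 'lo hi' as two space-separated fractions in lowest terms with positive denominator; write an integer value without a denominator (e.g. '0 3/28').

7/715 23/715

C = [8/65, 17/65, 24/65, 2/5, 28/65, 34/65, 42/65, 51/65, 57/65, 62/65, 1]
j=0 picked index 0: u0 ∈ [0, 8/65)
j=1 picked index 0: u0 ∈ [-1/11, 23/715)
j=2 picked index 1: u0 ∈ [-42/715, 57/715)
j=3 picked index 2: u0 ∈ [-8/715, 69/715)
j=4 picked index 3: u0 ∈ [4/715, 2/55)
j=5 picked index 5: u0 ∈ [-17/715, 49/715)
j=6 picked index 6: u0 ∈ [-16/715, 72/715)
j=7 picked index 7: u0 ∈ [7/715, 106/715)
j=8 picked index 7: u0 ∈ [-58/715, 41/715)
j=9 picked index 8: u0 ∈ [-24/715, 42/715)
j=10 picked index 9: u0 ∈ [-23/715, 32/715)
intersection: [7/715, 23/715)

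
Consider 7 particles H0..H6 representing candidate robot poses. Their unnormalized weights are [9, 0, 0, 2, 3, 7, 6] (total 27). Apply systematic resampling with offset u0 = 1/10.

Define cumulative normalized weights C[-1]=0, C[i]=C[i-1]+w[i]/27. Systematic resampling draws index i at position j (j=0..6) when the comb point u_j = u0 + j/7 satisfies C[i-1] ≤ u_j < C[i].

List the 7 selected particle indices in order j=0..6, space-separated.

C = [1/3, 1/3, 1/3, 11/27, 14/27, 7/9, 1]
j=0: u_0=1/10 ∈ [0, 1/3) → index 0
j=1: u_1=17/70 ∈ [0, 1/3) → index 0
j=2: u_2=27/70 ∈ [1/3, 11/27) → index 3
j=3: u_3=37/70 ∈ [14/27, 7/9) → index 5
j=4: u_4=47/70 ∈ [14/27, 7/9) → index 5
j=5: u_5=57/70 ∈ [7/9, 1) → index 6
j=6: u_6=67/70 ∈ [7/9, 1) → index 6

0 0 3 5 5 6 6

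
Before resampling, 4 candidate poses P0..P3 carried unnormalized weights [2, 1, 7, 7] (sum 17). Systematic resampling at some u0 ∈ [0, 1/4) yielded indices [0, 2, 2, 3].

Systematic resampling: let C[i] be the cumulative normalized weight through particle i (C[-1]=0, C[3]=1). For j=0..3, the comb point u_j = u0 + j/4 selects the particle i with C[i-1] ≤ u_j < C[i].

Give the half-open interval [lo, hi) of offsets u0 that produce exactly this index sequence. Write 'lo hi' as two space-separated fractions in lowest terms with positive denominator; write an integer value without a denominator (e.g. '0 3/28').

0 3/34

C = [2/17, 3/17, 10/17, 1]
j=0 picked index 0: u0 ∈ [0, 2/17)
j=1 picked index 2: u0 ∈ [-5/68, 23/68)
j=2 picked index 2: u0 ∈ [-11/34, 3/34)
j=3 picked index 3: u0 ∈ [-11/68, 1/4)
intersection: [0, 3/34)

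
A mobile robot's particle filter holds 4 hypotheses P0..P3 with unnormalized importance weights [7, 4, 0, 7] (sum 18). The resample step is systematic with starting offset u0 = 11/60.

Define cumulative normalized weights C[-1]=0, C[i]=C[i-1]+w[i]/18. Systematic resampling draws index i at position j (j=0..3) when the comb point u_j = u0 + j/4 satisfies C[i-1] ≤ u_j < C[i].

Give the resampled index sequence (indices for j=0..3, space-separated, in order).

C = [7/18, 11/18, 11/18, 1]
j=0: u_0=11/60 ∈ [0, 7/18) → index 0
j=1: u_1=13/30 ∈ [7/18, 11/18) → index 1
j=2: u_2=41/60 ∈ [11/18, 1) → index 3
j=3: u_3=14/15 ∈ [11/18, 1) → index 3

0 1 3 3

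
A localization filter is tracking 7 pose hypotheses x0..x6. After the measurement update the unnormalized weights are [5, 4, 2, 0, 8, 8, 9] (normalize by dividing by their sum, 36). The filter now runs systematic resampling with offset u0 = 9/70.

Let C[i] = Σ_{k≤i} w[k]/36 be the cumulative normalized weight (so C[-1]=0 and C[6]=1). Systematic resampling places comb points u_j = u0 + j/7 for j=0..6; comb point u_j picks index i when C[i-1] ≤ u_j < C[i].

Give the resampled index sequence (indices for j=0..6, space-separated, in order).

0 2 4 5 5 6 6

C = [5/36, 1/4, 11/36, 11/36, 19/36, 3/4, 1]
j=0: u_0=9/70 ∈ [0, 5/36) → index 0
j=1: u_1=19/70 ∈ [1/4, 11/36) → index 2
j=2: u_2=29/70 ∈ [11/36, 19/36) → index 4
j=3: u_3=39/70 ∈ [19/36, 3/4) → index 5
j=4: u_4=7/10 ∈ [19/36, 3/4) → index 5
j=5: u_5=59/70 ∈ [3/4, 1) → index 6
j=6: u_6=69/70 ∈ [3/4, 1) → index 6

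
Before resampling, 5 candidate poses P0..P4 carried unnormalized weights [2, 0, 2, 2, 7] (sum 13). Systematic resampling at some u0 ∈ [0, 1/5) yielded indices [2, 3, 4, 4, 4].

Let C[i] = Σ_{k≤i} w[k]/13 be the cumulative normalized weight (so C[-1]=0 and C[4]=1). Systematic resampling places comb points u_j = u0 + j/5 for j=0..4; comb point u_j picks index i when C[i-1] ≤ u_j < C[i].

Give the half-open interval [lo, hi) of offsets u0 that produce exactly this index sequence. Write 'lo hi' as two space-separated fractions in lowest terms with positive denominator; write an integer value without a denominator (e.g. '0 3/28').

C = [2/13, 2/13, 4/13, 6/13, 1]
j=0 picked index 2: u0 ∈ [2/13, 4/13)
j=1 picked index 3: u0 ∈ [7/65, 17/65)
j=2 picked index 4: u0 ∈ [4/65, 3/5)
j=3 picked index 4: u0 ∈ [-9/65, 2/5)
j=4 picked index 4: u0 ∈ [-22/65, 1/5)
intersection: [2/13, 1/5)

2/13 1/5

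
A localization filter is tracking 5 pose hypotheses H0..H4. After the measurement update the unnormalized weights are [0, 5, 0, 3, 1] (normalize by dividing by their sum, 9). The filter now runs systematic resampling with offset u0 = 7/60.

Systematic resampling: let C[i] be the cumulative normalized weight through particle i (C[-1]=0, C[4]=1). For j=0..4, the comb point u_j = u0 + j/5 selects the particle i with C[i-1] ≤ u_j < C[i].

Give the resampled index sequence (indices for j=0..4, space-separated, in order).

1 1 1 3 4

C = [0, 5/9, 5/9, 8/9, 1]
j=0: u_0=7/60 ∈ [0, 5/9) → index 1
j=1: u_1=19/60 ∈ [0, 5/9) → index 1
j=2: u_2=31/60 ∈ [0, 5/9) → index 1
j=3: u_3=43/60 ∈ [5/9, 8/9) → index 3
j=4: u_4=11/12 ∈ [8/9, 1) → index 4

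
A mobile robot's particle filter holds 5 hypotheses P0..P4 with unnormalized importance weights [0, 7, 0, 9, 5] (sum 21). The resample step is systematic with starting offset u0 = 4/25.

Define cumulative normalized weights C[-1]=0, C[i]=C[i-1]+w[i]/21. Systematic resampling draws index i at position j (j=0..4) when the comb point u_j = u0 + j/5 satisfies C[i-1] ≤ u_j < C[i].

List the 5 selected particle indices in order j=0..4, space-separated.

1 3 3 3 4

C = [0, 1/3, 1/3, 16/21, 1]
j=0: u_0=4/25 ∈ [0, 1/3) → index 1
j=1: u_1=9/25 ∈ [1/3, 16/21) → index 3
j=2: u_2=14/25 ∈ [1/3, 16/21) → index 3
j=3: u_3=19/25 ∈ [1/3, 16/21) → index 3
j=4: u_4=24/25 ∈ [16/21, 1) → index 4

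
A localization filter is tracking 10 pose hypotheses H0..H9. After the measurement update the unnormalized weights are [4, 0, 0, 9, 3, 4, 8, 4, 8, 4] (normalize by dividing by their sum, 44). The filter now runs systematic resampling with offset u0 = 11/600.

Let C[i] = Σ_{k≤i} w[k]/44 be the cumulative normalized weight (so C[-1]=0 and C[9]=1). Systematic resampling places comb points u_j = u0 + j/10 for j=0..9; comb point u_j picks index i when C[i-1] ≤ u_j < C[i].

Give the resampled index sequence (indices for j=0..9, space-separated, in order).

C = [1/11, 1/11, 1/11, 13/44, 4/11, 5/11, 7/11, 8/11, 10/11, 1]
j=0: u_0=11/600 ∈ [0, 1/11) → index 0
j=1: u_1=71/600 ∈ [1/11, 13/44) → index 3
j=2: u_2=131/600 ∈ [1/11, 13/44) → index 3
j=3: u_3=191/600 ∈ [13/44, 4/11) → index 4
j=4: u_4=251/600 ∈ [4/11, 5/11) → index 5
j=5: u_5=311/600 ∈ [5/11, 7/11) → index 6
j=6: u_6=371/600 ∈ [5/11, 7/11) → index 6
j=7: u_7=431/600 ∈ [7/11, 8/11) → index 7
j=8: u_8=491/600 ∈ [8/11, 10/11) → index 8
j=9: u_9=551/600 ∈ [10/11, 1) → index 9

0 3 3 4 5 6 6 7 8 9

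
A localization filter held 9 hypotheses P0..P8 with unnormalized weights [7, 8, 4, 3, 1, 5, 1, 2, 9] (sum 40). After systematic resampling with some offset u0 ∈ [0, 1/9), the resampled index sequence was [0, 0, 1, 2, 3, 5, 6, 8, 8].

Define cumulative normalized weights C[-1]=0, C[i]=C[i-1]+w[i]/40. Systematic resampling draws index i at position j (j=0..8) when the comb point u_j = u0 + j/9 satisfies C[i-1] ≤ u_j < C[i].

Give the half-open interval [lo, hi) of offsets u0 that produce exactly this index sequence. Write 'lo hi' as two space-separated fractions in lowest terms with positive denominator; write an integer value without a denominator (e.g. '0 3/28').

C = [7/40, 3/8, 19/40, 11/20, 23/40, 7/10, 29/40, 31/40, 1]
j=0 picked index 0: u0 ∈ [0, 7/40)
j=1 picked index 0: u0 ∈ [-1/9, 23/360)
j=2 picked index 1: u0 ∈ [-17/360, 11/72)
j=3 picked index 2: u0 ∈ [1/24, 17/120)
j=4 picked index 3: u0 ∈ [11/360, 19/180)
j=5 picked index 5: u0 ∈ [7/360, 13/90)
j=6 picked index 6: u0 ∈ [1/30, 7/120)
j=7 picked index 8: u0 ∈ [-1/360, 2/9)
j=8 picked index 8: u0 ∈ [-41/360, 1/9)
intersection: [1/24, 7/120)

1/24 7/120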